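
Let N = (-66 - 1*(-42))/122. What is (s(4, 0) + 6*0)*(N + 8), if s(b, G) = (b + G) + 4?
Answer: 3808/61 ≈ 62.426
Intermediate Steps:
s(b, G) = 4 + G + b (s(b, G) = (G + b) + 4 = 4 + G + b)
N = -12/61 (N = (-66 + 42)*(1/122) = -24*1/122 = -12/61 ≈ -0.19672)
(s(4, 0) + 6*0)*(N + 8) = ((4 + 0 + 4) + 6*0)*(-12/61 + 8) = (8 + 0)*(476/61) = 8*(476/61) = 3808/61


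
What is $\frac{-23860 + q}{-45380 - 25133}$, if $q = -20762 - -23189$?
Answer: $\frac{21433}{70513} \approx 0.30396$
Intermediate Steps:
$q = 2427$ ($q = -20762 + 23189 = 2427$)
$\frac{-23860 + q}{-45380 - 25133} = \frac{-23860 + 2427}{-45380 - 25133} = - \frac{21433}{-70513} = \left(-21433\right) \left(- \frac{1}{70513}\right) = \frac{21433}{70513}$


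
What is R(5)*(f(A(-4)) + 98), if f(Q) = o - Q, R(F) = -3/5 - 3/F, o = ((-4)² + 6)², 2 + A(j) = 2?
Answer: -3492/5 ≈ -698.40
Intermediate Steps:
A(j) = 0 (A(j) = -2 + 2 = 0)
o = 484 (o = (16 + 6)² = 22² = 484)
R(F) = -⅗ - 3/F (R(F) = -3*⅕ - 3/F = -⅗ - 3/F)
f(Q) = 484 - Q
R(5)*(f(A(-4)) + 98) = (-⅗ - 3/5)*((484 - 1*0) + 98) = (-⅗ - 3*⅕)*((484 + 0) + 98) = (-⅗ - ⅗)*(484 + 98) = -6/5*582 = -3492/5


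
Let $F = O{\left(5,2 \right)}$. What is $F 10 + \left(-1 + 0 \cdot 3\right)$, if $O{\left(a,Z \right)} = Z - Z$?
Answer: $-1$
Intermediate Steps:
$O{\left(a,Z \right)} = 0$
$F = 0$
$F 10 + \left(-1 + 0 \cdot 3\right) = 0 \cdot 10 + \left(-1 + 0 \cdot 3\right) = 0 + \left(-1 + 0\right) = 0 - 1 = -1$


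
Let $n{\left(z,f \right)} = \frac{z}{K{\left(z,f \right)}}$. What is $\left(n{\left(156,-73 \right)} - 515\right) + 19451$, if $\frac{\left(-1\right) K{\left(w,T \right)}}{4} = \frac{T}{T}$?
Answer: $18897$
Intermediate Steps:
$K{\left(w,T \right)} = -4$ ($K{\left(w,T \right)} = - 4 \frac{T}{T} = \left(-4\right) 1 = -4$)
$n{\left(z,f \right)} = - \frac{z}{4}$ ($n{\left(z,f \right)} = \frac{z}{-4} = z \left(- \frac{1}{4}\right) = - \frac{z}{4}$)
$\left(n{\left(156,-73 \right)} - 515\right) + 19451 = \left(\left(- \frac{1}{4}\right) 156 - 515\right) + 19451 = \left(-39 - 515\right) + 19451 = -554 + 19451 = 18897$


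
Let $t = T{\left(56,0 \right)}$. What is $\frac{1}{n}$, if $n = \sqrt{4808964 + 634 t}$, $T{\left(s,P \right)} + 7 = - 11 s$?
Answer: $\frac{\sqrt{4413982}}{4413982} \approx 0.00047598$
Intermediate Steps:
$T{\left(s,P \right)} = -7 - 11 s$
$t = -623$ ($t = -7 - 616 = -623$)
$n = \sqrt{4413982}$ ($n = \sqrt{4808964 + 634 \left(-623\right)} = \sqrt{4808964 - 394982} = \sqrt{4413982} \approx 2100.9$)
$\frac{1}{n} = \frac{1}{\sqrt{4413982}} = \frac{\sqrt{4413982}}{4413982}$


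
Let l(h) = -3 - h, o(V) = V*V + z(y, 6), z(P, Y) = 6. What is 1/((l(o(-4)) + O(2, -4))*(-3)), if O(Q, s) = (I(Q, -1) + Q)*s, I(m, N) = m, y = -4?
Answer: 1/123 ≈ 0.0081301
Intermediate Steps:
O(Q, s) = 2*Q*s (O(Q, s) = (Q + Q)*s = (2*Q)*s = 2*Q*s)
o(V) = 6 + V² (o(V) = V*V + 6 = V² + 6 = 6 + V²)
1/((l(o(-4)) + O(2, -4))*(-3)) = 1/(((-3 - (6 + (-4)²)) + 2*2*(-4))*(-3)) = 1/(((-3 - (6 + 16)) - 16)*(-3)) = 1/(((-3 - 1*22) - 16)*(-3)) = 1/(((-3 - 22) - 16)*(-3)) = 1/((-25 - 16)*(-3)) = 1/(-41*(-3)) = 1/123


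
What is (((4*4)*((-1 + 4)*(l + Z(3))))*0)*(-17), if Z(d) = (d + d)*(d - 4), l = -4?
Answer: 0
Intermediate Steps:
Z(d) = 2*d*(-4 + d) (Z(d) = (2*d)*(-4 + d) = 2*d*(-4 + d))
(((4*4)*((-1 + 4)*(l + Z(3))))*0)*(-17) = (((4*4)*((-1 + 4)*(-4 + 2*3*(-4 + 3))))*0)*(-17) = ((16*(3*(-4 + 2*3*(-1))))*0)*(-17) = ((16*(3*(-4 - 6)))*0)*(-17) = ((16*(3*(-10)))*0)*(-17) = ((16*(-30))*0)*(-17) = -480*0*(-17) = 0*(-17) = 0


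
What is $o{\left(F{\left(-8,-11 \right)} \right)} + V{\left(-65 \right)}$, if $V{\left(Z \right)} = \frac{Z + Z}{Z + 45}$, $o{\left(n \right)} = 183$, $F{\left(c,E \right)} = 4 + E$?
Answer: $\frac{379}{2} \approx 189.5$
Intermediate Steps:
$V{\left(Z \right)} = \frac{2 Z}{45 + Z}$
$o{\left(F{\left(-8,-11 \right)} \right)} + V{\left(-65 \right)} = 183 + 2 \left(-65\right) \frac{1}{45 - 65} = 183 + 2 \left(-65\right) \frac{1}{-20} = 183 + 2 \left(-65\right) \left(- \frac{1}{20}\right) = 183 + \frac{13}{2} = \frac{379}{2}$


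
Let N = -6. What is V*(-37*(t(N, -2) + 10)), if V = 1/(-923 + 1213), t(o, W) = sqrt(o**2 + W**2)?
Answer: -37/29 - 37*sqrt(10)/145 ≈ -2.0828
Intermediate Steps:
t(o, W) = sqrt(W**2 + o**2)
V = 1/290 ≈ 0.0034483
V*(-37*(t(N, -2) + 10)) = (-37*(sqrt((-2)**2 + (-6)**2) + 10))/290 = (-37*(sqrt(4 + 36) + 10))/290 = (-37*(sqrt(40) + 10))/290 = (-37*(2*sqrt(10) + 10))/290 = (-37*(10 + 2*sqrt(10)))/290 = (-370 - 74*sqrt(10))/290 = -37/29 - 37*sqrt(10)/145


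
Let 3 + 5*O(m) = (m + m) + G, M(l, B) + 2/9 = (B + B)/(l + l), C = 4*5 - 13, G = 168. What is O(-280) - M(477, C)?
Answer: -4176/53 ≈ -78.792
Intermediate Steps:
C = 7 (C = 20 - 13 = 7)
M(l, B) = -2/9 + B/l (M(l, B) = -2/9 + (B + B)/(l + l) = -2/9 + (2*B)/((2*l)) = -2/9 + (2*B)*(1/(2*l)) = -2/9 + B/l)
O(m) = 33 + 2*m/5 (O(m) = -⅗ + ((m + m) + 168)/5 = -⅗ + (2*m + 168)/5 = -⅗ + (168 + 2*m)/5 = -⅗ + (168/5 + 2*m/5) = 33 + 2*m/5)
O(-280) - M(477, C) = (33 + (⅖)*(-280)) - (-2/9 + 7/477) = (33 - 112) - (-2/9 + 7*(1/477)) = -79 - (-2/9 + 7/477) = -79 - 1*(-11/53) = -79 + 11/53 = -4176/53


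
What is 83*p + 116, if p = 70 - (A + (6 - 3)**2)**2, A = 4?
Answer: -8101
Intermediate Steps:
p = -99 (p = 70 - (4 + (6 - 3)**2)**2 = 70 - (4 + 3**2)**2 = 70 - (4 + 9)**2 = 70 - 1*13**2 = 70 - 1*169 = 70 - 169 = -99)
83*p + 116 = 83*(-99) + 116 = -8217 + 116 = -8101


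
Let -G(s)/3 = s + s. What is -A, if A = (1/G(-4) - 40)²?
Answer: -919681/576 ≈ -1596.7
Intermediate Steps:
G(s) = -6*s (G(s) = -3*(s + s) = -6*s)
A = 919681/576 (A = (1/(-6*(-4)) - 40)² = (1/24 - 40)² = (-959/24)² = 919681/576 ≈ 1596.7)
-A = -1*919681/576 = -919681/576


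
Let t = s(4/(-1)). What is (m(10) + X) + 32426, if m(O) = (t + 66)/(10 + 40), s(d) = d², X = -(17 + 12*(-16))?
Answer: 815066/25 ≈ 32603.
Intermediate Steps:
X = 175 (X = -(17 - 192) = -1*(-175) = 175)
t = 16 (t = (4/(-1))² = (4*(-1))² = (-4)² = 16)
m(O) = 41/25 (m(O) = (16 + 66)/(10 + 40) = 82/50 = 82*(1/50) = 41/25)
(m(10) + X) + 32426 = (41/25 + 175) + 32426 = 4416/25 + 32426 = 815066/25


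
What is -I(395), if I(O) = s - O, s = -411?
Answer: 806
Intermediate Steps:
I(O) = -411 - O
-I(395) = -(-411 - 1*395) = -(-411 - 395) = -1*(-806) = 806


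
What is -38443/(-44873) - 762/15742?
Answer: 285488240/353195383 ≈ 0.80830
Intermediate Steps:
-38443/(-44873) - 762/15742 = -38443*(-1/44873) - 762*1/15742 = 38443/44873 - 381/7871 = 285488240/353195383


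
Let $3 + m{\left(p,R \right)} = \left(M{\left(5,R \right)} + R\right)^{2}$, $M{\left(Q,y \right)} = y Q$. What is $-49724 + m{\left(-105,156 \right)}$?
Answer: $826369$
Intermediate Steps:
$M{\left(Q,y \right)} = Q y$
$m{\left(p,R \right)} = -3 + 36 R^{2}$ ($m{\left(p,R \right)} = -3 + \left(5 R + R\right)^{2} = -3 + \left(6 R\right)^{2} = -3 + 36 R^{2}$)
$-49724 + m{\left(-105,156 \right)} = -49724 - \left(3 - 36 \cdot 156^{2}\right) = -49724 + \left(-3 + 36 \cdot 24336\right) = -49724 + \left(-3 + 876096\right) = -49724 + 876093 = 826369$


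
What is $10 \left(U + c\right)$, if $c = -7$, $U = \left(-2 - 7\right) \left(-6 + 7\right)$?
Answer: $-160$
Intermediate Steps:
$U = -9$ ($U = \left(-9\right) 1 = -9$)
$10 \left(U + c\right) = 10 \left(-9 - 7\right) = 10 \left(-16\right) = -160$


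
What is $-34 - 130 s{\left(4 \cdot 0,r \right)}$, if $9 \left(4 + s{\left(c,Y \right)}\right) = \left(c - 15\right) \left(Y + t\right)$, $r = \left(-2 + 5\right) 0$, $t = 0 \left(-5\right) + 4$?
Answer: $\frac{4058}{3} \approx 1352.7$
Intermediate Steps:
$t = 4$ ($t = 0 + 4 = 4$)
$r = 0$ ($r = 3 \cdot 0 = 0$)
$s{\left(c,Y \right)} = -4 + \frac{\left(-15 + c\right) \left(4 + Y\right)}{9}$ ($s{\left(c,Y \right)} = -4 + \frac{\left(c - 15\right) \left(Y + 4\right)}{9} = -4 + \frac{\left(c - 15\right) \left(4 + Y\right)}{9} = -4 + \frac{\left(-15 + c\right) \left(4 + Y\right)}{9}$)
$-34 - 130 s{\left(4 \cdot 0,r \right)} = -34 - 130 \left(- \frac{32}{3} - 0 + \frac{4 \cdot 4 \cdot 0}{9} + \frac{1}{9} \cdot 0 \cdot 4 \cdot 0\right) = -34 - 130 \left(- \frac{32}{3} + 0 + \frac{4}{9} \cdot 0 + \frac{1}{9} \cdot 0 \cdot 0\right) = -34 - 130 \left(- \frac{32}{3} + 0 + 0 + 0\right) = -34 - - \frac{4160}{3} = -34 + \frac{4160}{3} = \frac{4058}{3}$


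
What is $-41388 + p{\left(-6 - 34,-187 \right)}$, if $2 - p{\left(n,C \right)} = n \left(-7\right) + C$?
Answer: $-41479$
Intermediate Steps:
$p{\left(n,C \right)} = 2 - C + 7 n$ ($p{\left(n,C \right)} = 2 - \left(n \left(-7\right) + C\right) = 2 - \left(- 7 n + C\right) = 2 - \left(C - 7 n\right) = 2 - C + 7 n$)
$-41388 + p{\left(-6 - 34,-187 \right)} = -41388 + \left(2 - -187 + 7 \left(-6 - 34\right)\right) = -41388 + \left(2 + 187 + 7 \left(-40\right)\right) = -41388 + \left(2 + 187 - 280\right) = -41388 - 91 = -41479$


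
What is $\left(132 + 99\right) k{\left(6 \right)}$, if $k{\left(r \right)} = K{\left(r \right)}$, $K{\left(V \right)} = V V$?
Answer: $8316$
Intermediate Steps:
$K{\left(V \right)} = V^{2}$
$k{\left(r \right)} = r^{2}$
$\left(132 + 99\right) k{\left(6 \right)} = \left(132 + 99\right) 6^{2} = 231 \cdot 36 = 8316$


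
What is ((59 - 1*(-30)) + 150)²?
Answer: 57121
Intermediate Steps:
((59 - 1*(-30)) + 150)² = ((59 + 30) + 150)² = (89 + 150)² = 239² = 57121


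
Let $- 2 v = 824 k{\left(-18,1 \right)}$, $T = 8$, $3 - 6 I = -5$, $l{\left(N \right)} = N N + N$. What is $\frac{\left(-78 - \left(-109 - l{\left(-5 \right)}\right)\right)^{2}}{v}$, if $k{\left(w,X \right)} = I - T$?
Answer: $\frac{7803}{8240} \approx 0.94697$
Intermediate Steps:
$l{\left(N \right)} = N + N^{2}$ ($l{\left(N \right)} = N^{2} + N = N + N^{2}$)
$I = \frac{4}{3}$ ($I = \frac{1}{2} - - \frac{5}{6} = \frac{1}{2} + \frac{5}{6} = \frac{4}{3} \approx 1.3333$)
$k{\left(w,X \right)} = - \frac{20}{3}$ ($k{\left(w,X \right)} = \frac{4}{3} - 8 = - \frac{20}{3}$)
$v = \frac{8240}{3}$ ($v = - \frac{824 \left(- \frac{20}{3}\right)}{2} = \left(- \frac{1}{2}\right) \left(- \frac{16480}{3}\right) = \frac{8240}{3} \approx 2746.7$)
$\frac{\left(-78 - \left(-109 - l{\left(-5 \right)}\right)\right)^{2}}{v} = \frac{\left(-78 + \left(173 - \left(64 - - 5 \left(1 - 5\right)\right)\right)\right)^{2}}{\frac{8240}{3}} = \left(-78 + \left(173 - \left(64 - \left(-5\right) \left(-4\right)\right)\right)\right)^{2} \cdot \frac{3}{8240} = \left(-78 + \left(173 - \left(64 - 20\right)\right)\right)^{2} \cdot \frac{3}{8240} = \left(-78 + \left(173 - 44\right)\right)^{2} \cdot \frac{3}{8240} = \left(-78 + 129\right)^{2} \cdot \frac{3}{8240} = 51^{2} \cdot \frac{3}{8240} = 2601 \cdot \frac{3}{8240} = \frac{7803}{8240}$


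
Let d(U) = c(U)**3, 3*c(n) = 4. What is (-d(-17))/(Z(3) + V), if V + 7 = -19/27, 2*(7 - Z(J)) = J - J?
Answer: 64/19 ≈ 3.3684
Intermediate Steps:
c(n) = 4/3 (c(n) = (1/3)*4 = 4/3)
Z(J) = 7 (Z(J) = 7 - (J - J)/2 = 7 - 1/2*0 = 7 + 0 = 7)
V = -208/27 (V = -7 - 19/27 = -208/27 ≈ -7.7037)
d(U) = 64/27 (d(U) = (4/3)**3 = 64/27)
(-d(-17))/(Z(3) + V) = (-1*64/27)/(7 - 208/27) = -64/(27*(-19/27)) = -64/27*(-27/19) = 64/19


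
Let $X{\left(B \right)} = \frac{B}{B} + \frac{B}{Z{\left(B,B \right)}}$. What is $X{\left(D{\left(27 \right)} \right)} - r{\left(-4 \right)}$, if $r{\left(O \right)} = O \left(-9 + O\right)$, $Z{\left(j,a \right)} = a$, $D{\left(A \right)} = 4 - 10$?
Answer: $-50$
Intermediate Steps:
$D{\left(A \right)} = -6$ ($D{\left(A \right)} = 4 - 10 = -6$)
$X{\left(B \right)} = 2$ ($X{\left(B \right)} = \frac{B}{B} + \frac{B}{B} = 1 + 1 = 2$)
$X{\left(D{\left(27 \right)} \right)} - r{\left(-4 \right)} = 2 - - 4 \left(-9 - 4\right) = 2 - \left(-4\right) \left(-13\right) = 2 - 52 = -50$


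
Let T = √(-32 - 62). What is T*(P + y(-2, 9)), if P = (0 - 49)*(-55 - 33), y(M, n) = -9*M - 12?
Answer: 4318*I*√94 ≈ 41865.0*I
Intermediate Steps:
y(M, n) = -12 - 9*M
P = 4312 (P = -49*(-88) = 4312)
T = I*√94 (T = √(-94) = I*√94 ≈ 9.6954*I)
T*(P + y(-2, 9)) = (I*√94)*(4312 + (-12 - 9*(-2))) = (I*√94)*(4312 + (-12 + 18)) = (I*√94)*(4312 + 6) = (I*√94)*4318 = 4318*I*√94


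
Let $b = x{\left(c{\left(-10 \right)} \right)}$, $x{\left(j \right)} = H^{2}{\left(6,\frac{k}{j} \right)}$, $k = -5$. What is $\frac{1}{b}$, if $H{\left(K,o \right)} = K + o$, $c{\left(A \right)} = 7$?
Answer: $\frac{49}{1369} \approx 0.035793$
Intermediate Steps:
$x{\left(j \right)} = \left(6 - \frac{5}{j}\right)^{2}$
$b = \frac{1369}{49}$ ($b = \frac{\left(-5 + 6 \cdot 7\right)^{2}}{49} = \frac{\left(-5 + 42\right)^{2}}{49} = \frac{37^{2}}{49} = \frac{1}{49} \cdot 1369 = \frac{1369}{49} \approx 27.939$)
$\frac{1}{b} = \frac{1}{\frac{1369}{49}} = \frac{49}{1369}$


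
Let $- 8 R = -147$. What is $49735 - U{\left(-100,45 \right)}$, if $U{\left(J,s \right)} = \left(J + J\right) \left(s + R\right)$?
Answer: $62410$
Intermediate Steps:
$R = \frac{147}{8}$ ($R = \left(- \frac{1}{8}\right) \left(-147\right) = \frac{147}{8} \approx 18.375$)
$U{\left(J,s \right)} = 2 J \left(\frac{147}{8} + s\right)$ ($U{\left(J,s \right)} = \left(J + J\right) \left(s + \frac{147}{8}\right) = 2 J \left(\frac{147}{8} + s\right)$)
$49735 - U{\left(-100,45 \right)} = 49735 - \frac{1}{4} \left(-100\right) \left(147 + 8 \cdot 45\right) = 49735 - \frac{1}{4} \left(-100\right) \left(147 + 360\right) = 49735 - \frac{1}{4} \left(-100\right) 507 = 49735 - -12675 = 49735 + 12675 = 62410$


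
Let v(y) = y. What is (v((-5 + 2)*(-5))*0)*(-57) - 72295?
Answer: -72295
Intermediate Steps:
(v((-5 + 2)*(-5))*0)*(-57) - 72295 = (((-5 + 2)*(-5))*0)*(-57) - 72295 = (-3*(-5)*0)*(-57) - 72295 = (15*0)*(-57) - 72295 = 0*(-57) - 72295 = 0 - 72295 = -72295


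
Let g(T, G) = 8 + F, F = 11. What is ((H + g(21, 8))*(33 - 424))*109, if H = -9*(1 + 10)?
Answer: 3409520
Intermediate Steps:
g(T, G) = 19 (g(T, G) = 8 + 11 = 19)
H = -99 (H = -9*11 = -99)
((H + g(21, 8))*(33 - 424))*109 = ((-99 + 19)*(33 - 424))*109 = -80*(-391)*109 = 31280*109 = 3409520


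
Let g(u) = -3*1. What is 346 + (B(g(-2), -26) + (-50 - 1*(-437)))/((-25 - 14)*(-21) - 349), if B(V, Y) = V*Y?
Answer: 32617/94 ≈ 346.99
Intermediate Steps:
g(u) = -3
346 + (B(g(-2), -26) + (-50 - 1*(-437)))/((-25 - 14)*(-21) - 349) = 346 + (-3*(-26) + (-50 - 1*(-437)))/((-25 - 14)*(-21) - 349) = 346 + (78 + (-50 + 437))/(-39*(-21) - 349) = 346 + (78 + 387)/(819 - 349) = 346 + 465/470 = 346 + 465*(1/470) = 346 + 93/94 = 32617/94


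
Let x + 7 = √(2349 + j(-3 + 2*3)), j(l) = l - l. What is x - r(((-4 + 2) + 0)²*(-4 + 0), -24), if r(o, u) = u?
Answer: 17 + 9*√29 ≈ 65.466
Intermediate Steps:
j(l) = 0
x = -7 + 9*√29 (x = -7 + √(2349 + 0) = -7 + √2349 = -7 + 9*√29 ≈ 41.466)
x - r(((-4 + 2) + 0)²*(-4 + 0), -24) = (-7 + 9*√29) - 1*(-24) = (-7 + 9*√29) + 24 = 17 + 9*√29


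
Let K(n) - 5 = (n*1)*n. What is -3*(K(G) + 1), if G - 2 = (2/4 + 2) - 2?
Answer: -147/4 ≈ -36.750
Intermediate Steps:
G = 5/2 (G = 2 + ((2/4 + 2) - 2) = 2 + ((2*(¼) + 2) - 2) = 2 + ((½ + 2) - 2) = 2 + (5/2 - 2) = 2 + ½ = 5/2 ≈ 2.5000)
K(n) = 5 + n² (K(n) = 5 + (n*1)*n = 5 + n*n = 5 + n²)
-3*(K(G) + 1) = -3*((5 + (5/2)²) + 1) = -3*((5 + 25/4) + 1) = -3*(45/4 + 1) = -3*49/4 = -147/4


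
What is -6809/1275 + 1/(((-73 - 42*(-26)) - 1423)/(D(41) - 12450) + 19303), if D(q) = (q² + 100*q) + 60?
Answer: -868642469704/162656762025 ≈ -5.3403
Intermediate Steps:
D(q) = 60 + q² + 100*q
-6809/1275 + 1/(((-73 - 42*(-26)) - 1423)/(D(41) - 12450) + 19303) = -6809/1275 + 1/(((-73 - 42*(-26)) - 1423)/((60 + 41² + 100*41) - 12450) + 19303) = -6809*1/1275 + 1/(((-73 + 1092) - 1423)/((60 + 1681 + 4100) - 12450) + 19303) = -6809/1275 + 1/((1019 - 1423)/(5841 - 12450) + 19303) = -6809/1275 + 1/(-404/(-6609) + 19303) = -6809/1275 + 1/(-404*(-1/6609) + 19303) = -6809/1275 + 1/(404/6609 + 19303) = -6809/1275 + 1/(127573931/6609) = -6809/1275 + 6609/127573931 = -868642469704/162656762025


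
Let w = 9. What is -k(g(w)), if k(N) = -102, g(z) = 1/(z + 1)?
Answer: 102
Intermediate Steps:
g(z) = 1/(1 + z)
-k(g(w)) = -1*(-102) = 102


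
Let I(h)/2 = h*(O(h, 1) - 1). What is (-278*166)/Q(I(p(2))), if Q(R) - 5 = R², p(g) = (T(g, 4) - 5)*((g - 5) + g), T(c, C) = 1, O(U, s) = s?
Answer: -46148/5 ≈ -9229.6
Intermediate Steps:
p(g) = 20 - 8*g (p(g) = (1 - 5)*((g - 5) + g) = -4*((-5 + g) + g) = -4*(-5 + 2*g) = 20 - 8*g)
I(h) = 0 (I(h) = 2*(h*(1 - 1)) = 2*(h*0) = 2*0 = 0)
Q(R) = 5 + R²
(-278*166)/Q(I(p(2))) = (-278*166)/(5 + 0²) = -46148/(5 + 0) = -46148/5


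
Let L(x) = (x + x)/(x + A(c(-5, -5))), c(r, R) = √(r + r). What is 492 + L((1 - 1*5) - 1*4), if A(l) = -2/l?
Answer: 79532/161 + 8*I*√10/161 ≈ 493.99 + 0.15713*I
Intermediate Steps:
c(r, R) = √2*√r (c(r, R) = √(2*r) = √2*√r)
L(x) = 2*x/(x + I*√10/5) (L(x) = (x + x)/(x - 2*(-I*√10/10)) = (2*x)/(x - 2*(-I*√10/10)) = (2*x)/(x - (-1)*I*√10/5) = (2*x)/(x + I*√10/5) = 2*x/(x + I*√10/5))
492 + L((1 - 1*5) - 1*4) = 492 + 10*((1 - 1*5) - 1*4)/(5*((1 - 1*5) - 1*4) + I*√10) = 492 + 10*((1 - 5) - 4)/(5*((1 - 5) - 4) + I*√10) = 492 + 10*(-4 - 4)/(5*(-4 - 4) + I*√10) = 492 + 10*(-8)/(5*(-8) + I*√10) = 492 + 10*(-8)/(-40 + I*√10) = 492 - 80/(-40 + I*√10)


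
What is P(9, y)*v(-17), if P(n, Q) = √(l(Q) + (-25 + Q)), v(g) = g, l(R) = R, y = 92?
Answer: -17*√159 ≈ -214.36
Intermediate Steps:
P(n, Q) = √(-25 + 2*Q) (P(n, Q) = √(Q + (-25 + Q)) = √(-25 + 2*Q))
P(9, y)*v(-17) = √(-25 + 2*92)*(-17) = √(-25 + 184)*(-17) = √159*(-17) = -17*√159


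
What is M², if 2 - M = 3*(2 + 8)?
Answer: 784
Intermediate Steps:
M = -28 (M = 2 - 3*(2 + 8) = 2 - 3*10 = 2 - 1*30 = 2 - 30 = -28)
M² = (-28)² = 784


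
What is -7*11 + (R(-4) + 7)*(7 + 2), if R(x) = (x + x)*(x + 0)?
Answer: 274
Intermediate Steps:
R(x) = 2*x**2 (R(x) = (2*x)*x = 2*x**2)
-7*11 + (R(-4) + 7)*(7 + 2) = -7*11 + (2*(-4)**2 + 7)*(7 + 2) = -77 + (2*16 + 7)*9 = -77 + (32 + 7)*9 = -77 + 39*9 = -77 + 351 = 274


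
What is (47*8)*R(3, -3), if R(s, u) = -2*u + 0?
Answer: 2256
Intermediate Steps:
R(s, u) = -2*u
(47*8)*R(3, -3) = (47*8)*(-2*(-3)) = 376*6 = 2256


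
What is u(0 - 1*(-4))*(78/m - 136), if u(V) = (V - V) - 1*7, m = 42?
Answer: 939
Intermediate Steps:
u(V) = -7 (u(V) = 0 - 7 = -7)
u(0 - 1*(-4))*(78/m - 136) = -7*(78/42 - 136) = -7*(78*(1/42) - 136) = -7*(13/7 - 136) = -7*(-939/7) = 939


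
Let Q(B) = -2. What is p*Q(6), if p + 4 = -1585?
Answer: 3178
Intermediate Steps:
p = -1589 (p = -4 - 1585 = -1589)
p*Q(6) = -1589*(-2) = 3178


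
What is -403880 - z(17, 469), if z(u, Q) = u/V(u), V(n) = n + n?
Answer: -807761/2 ≈ -4.0388e+5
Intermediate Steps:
V(n) = 2*n
z(u, Q) = ½ (z(u, Q) = u/((2*u)) = u*(1/(2*u)) = ½)
-403880 - z(17, 469) = -403880 - 1*½ = -403880 - ½ = -807761/2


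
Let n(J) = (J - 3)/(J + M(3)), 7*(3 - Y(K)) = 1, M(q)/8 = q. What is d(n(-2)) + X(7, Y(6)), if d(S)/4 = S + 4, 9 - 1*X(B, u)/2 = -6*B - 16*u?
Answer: 16056/77 ≈ 208.52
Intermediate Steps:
M(q) = 8*q
Y(K) = 20/7 (Y(K) = 3 - 1/7*1 = 3 - 1/7 = 20/7)
X(B, u) = 18 + 12*B + 32*u (X(B, u) = 18 - 2*(-6*B - 16*u) = 18 - 2*(-16*u - 6*B) = 18 + (12*B + 32*u) = 18 + 12*B + 32*u)
n(J) = (-3 + J)/(24 + J) (n(J) = (J - 3)/(J + 8*3) = (-3 + J)/(J + 24) = (-3 + J)/(24 + J))
d(S) = 16 + 4*S (d(S) = 4*(S + 4) = 4*(4 + S) = 16 + 4*S)
d(n(-2)) + X(7, Y(6)) = (16 + 4*((-3 - 2)/(24 - 2))) + (18 + 12*7 + 32*(20/7)) = (16 + 4*(-5/22)) + (18 + 84 + 640/7) = (16 + 4*((1/22)*(-5))) + 1354/7 = (16 + 4*(-5/22)) + 1354/7 = (16 - 10/11) + 1354/7 = 166/11 + 1354/7 = 16056/77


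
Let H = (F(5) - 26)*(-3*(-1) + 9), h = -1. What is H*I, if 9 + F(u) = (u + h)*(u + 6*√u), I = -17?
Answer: 3060 - 4896*√5 ≈ -7887.8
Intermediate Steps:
F(u) = -9 + (-1 + u)*(u + 6*√u) (F(u) = -9 + (u - 1)*(u + 6*√u) = -9 + (-1 + u)*(u + 6*√u))
H = -180 + 288*√5 (H = ((-9 + 5² - 1*5 - 6*√5 + 6*5^(3/2)) - 26)*(-3*(-1) + 9) = ((-9 + 25 - 5 - 6*√5 + 6*(5*√5)) - 26)*(3 + 9) = ((-9 + 25 - 5 - 6*√5 + 30*√5) - 26)*12 = ((11 + 24*√5) - 26)*12 = (-15 + 24*√5)*12 = -180 + 288*√5 ≈ 463.99)
H*I = (-180 + 288*√5)*(-17) = 3060 - 4896*√5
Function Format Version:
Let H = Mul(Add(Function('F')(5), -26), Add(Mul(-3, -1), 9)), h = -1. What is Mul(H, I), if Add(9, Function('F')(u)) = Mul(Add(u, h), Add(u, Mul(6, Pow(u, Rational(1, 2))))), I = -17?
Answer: Add(3060, Mul(-4896, Pow(5, Rational(1, 2)))) ≈ -7887.8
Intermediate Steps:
Function('F')(u) = Add(-9, Mul(Add(-1, u), Add(u, Mul(6, Pow(u, Rational(1, 2)))))) (Function('F')(u) = Add(-9, Mul(Add(u, -1), Add(u, Mul(6, Pow(u, Rational(1, 2)))))) = Add(-9, Mul(Add(-1, u), Add(u, Mul(6, Pow(u, Rational(1, 2)))))))
H = Add(-180, Mul(288, Pow(5, Rational(1, 2)))) (H = Mul(Add(Add(-9, Pow(5, 2), Mul(-1, 5), Mul(-6, Pow(5, Rational(1, 2))), Mul(6, Pow(5, Rational(3, 2)))), -26), Add(Mul(-3, -1), 9)) = Mul(Add(Add(-9, 25, -5, Mul(-6, Pow(5, Rational(1, 2))), Mul(6, Mul(5, Pow(5, Rational(1, 2))))), -26), Add(3, 9)) = Mul(Add(Add(-9, 25, -5, Mul(-6, Pow(5, Rational(1, 2))), Mul(30, Pow(5, Rational(1, 2)))), -26), 12) = Mul(Add(Add(11, Mul(24, Pow(5, Rational(1, 2)))), -26), 12) = Mul(Add(-15, Mul(24, Pow(5, Rational(1, 2)))), 12) = Add(-180, Mul(288, Pow(5, Rational(1, 2)))) ≈ 463.99)
Mul(H, I) = Mul(Add(-180, Mul(288, Pow(5, Rational(1, 2)))), -17) = Add(3060, Mul(-4896, Pow(5, Rational(1, 2))))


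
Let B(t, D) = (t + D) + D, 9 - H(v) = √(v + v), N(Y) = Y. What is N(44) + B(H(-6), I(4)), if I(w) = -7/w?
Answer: 99/2 - 2*I*√3 ≈ 49.5 - 3.4641*I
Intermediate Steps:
H(v) = 9 - √2*√v (H(v) = 9 - √(v + v) = 9 - √(2*v) = 9 - √2*√v)
B(t, D) = t + 2*D (B(t, D) = (D + t) + D = t + 2*D)
N(44) + B(H(-6), I(4)) = 44 + ((9 - √2*√(-6)) + 2*(-7/4)) = 44 + ((9 - √2*I*√6) + 2*(-7*¼)) = 44 + ((9 - 2*I*√3) + 2*(-7/4)) = 44 + ((9 - 2*I*√3) - 7/2) = 44 + (11/2 - 2*I*√3) = 99/2 - 2*I*√3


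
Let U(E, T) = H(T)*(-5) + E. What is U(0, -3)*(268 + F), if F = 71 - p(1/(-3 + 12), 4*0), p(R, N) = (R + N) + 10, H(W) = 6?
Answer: -29600/3 ≈ -9866.7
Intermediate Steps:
U(E, T) = -30 + E (U(E, T) = 6*(-5) + E = -30 + E)
p(R, N) = 10 + N + R (p(R, N) = (N + R) + 10 = 10 + N + R)
F = 548/9 (F = 71 - (10 + 4*0 + 1/(-3 + 12)) = 71 - (10 + 0 + 1/9) = 71 - 1*91/9 = 71 - 91/9 = 548/9 ≈ 60.889)
U(0, -3)*(268 + F) = (-30 + 0)*(268 + 548/9) = -30*2960/9 = -29600/3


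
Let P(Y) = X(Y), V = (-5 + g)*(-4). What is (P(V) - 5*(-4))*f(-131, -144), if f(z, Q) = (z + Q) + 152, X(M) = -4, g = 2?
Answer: -1968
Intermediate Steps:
V = 12 (V = (-5 + 2)*(-4) = -3*(-4) = 12)
P(Y) = -4
f(z, Q) = 152 + Q + z (f(z, Q) = (Q + z) + 152 = 152 + Q + z)
(P(V) - 5*(-4))*f(-131, -144) = (-4 - 5*(-4))*(152 - 144 - 131) = (-4 + 20)*(-123) = 16*(-123) = -1968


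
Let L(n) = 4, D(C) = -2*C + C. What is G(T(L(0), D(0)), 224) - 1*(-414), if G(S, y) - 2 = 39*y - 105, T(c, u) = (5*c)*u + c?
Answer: 9047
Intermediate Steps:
D(C) = -C
T(c, u) = c + 5*c*u (T(c, u) = 5*c*u + c = c + 5*c*u)
G(S, y) = -103 + 39*y (G(S, y) = 2 + (39*y - 105) = 2 + (-105 + 39*y) = -103 + 39*y)
G(T(L(0), D(0)), 224) - 1*(-414) = (-103 + 39*224) - 1*(-414) = (-103 + 8736) + 414 = 8633 + 414 = 9047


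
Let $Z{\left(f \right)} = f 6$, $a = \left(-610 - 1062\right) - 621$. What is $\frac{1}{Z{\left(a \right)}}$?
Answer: $- \frac{1}{13758} \approx -7.2685 \cdot 10^{-5}$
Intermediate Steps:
$a = -2293$ ($a = -1672 - 621 = -2293$)
$Z{\left(f \right)} = 6 f$
$\frac{1}{Z{\left(a \right)}} = \frac{1}{6 \left(-2293\right)} = \frac{1}{-13758} = - \frac{1}{13758}$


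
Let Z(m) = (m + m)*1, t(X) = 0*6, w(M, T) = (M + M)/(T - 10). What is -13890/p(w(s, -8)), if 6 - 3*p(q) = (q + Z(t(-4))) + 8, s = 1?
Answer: 375030/17 ≈ 22061.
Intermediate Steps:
w(M, T) = 2*M/(-10 + T) (w(M, T) = (2*M)/(-10 + T) = 2*M/(-10 + T))
t(X) = 0
Z(m) = 2*m (Z(m) = (2*m)*1 = 2*m)
p(q) = -⅔ - q/3 (p(q) = 2 - ((q + 2*0) + 8)/3 = 2 - ((q + 0) + 8)/3 = 2 - (q + 8)/3 = 2 - (8 + q)/3 = 2 + (-8/3 - q/3) = -⅔ - q/3)
-13890/p(w(s, -8)) = -13890/(-⅔ - 2/(3*(-10 - 8))) = -13890/(-⅔ - 2/(3*(-18))) = -13890/(-⅔ - 2*(-1)/(3*18)) = -13890/(-⅔ - ⅓*(-⅑)) = -13890/(-⅔ + 1/27) = -13890/(-17/27) = -13890*(-27/17) = 375030/17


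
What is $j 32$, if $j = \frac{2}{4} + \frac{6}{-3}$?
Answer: $-48$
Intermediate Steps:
$j = - \frac{3}{2}$ ($j = 2 \cdot \frac{1}{4} + 6 \left(- \frac{1}{3}\right) = \frac{1}{2} - 2 = - \frac{3}{2} \approx -1.5$)
$j 32 = \left(- \frac{3}{2}\right) 32 = -48$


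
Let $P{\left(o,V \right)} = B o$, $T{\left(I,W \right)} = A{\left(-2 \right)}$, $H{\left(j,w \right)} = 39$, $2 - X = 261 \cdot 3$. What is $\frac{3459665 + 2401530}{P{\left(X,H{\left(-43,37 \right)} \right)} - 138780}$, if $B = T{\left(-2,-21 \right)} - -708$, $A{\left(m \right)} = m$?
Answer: $- \frac{5861195}{690166} \approx -8.4924$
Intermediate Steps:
$X = -781$ ($X = 2 - 261 \cdot 3 = 2 - 783 = -781$)
$T{\left(I,W \right)} = -2$
$B = 706$ ($B = -2 - -708 = -2 + 708 = 706$)
$P{\left(o,V \right)} = 706 o$
$\frac{3459665 + 2401530}{P{\left(X,H{\left(-43,37 \right)} \right)} - 138780} = \frac{3459665 + 2401530}{706 \left(-781\right) - 138780} = \frac{5861195}{-551386 + \left(-2098463 + 1959683\right)} = \frac{5861195}{-551386 - 138780} = \frac{5861195}{-690166} = 5861195 \left(- \frac{1}{690166}\right) = - \frac{5861195}{690166}$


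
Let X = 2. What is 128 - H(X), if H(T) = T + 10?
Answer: 116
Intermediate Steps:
H(T) = 10 + T
128 - H(X) = 128 - (10 + 2) = 128 - 1*12 = 128 - 12 = 116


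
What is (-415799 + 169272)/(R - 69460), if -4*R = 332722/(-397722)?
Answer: 15084494076/4250105683 ≈ 3.5492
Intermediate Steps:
R = 12797/61188 (R = -166361/(2*(-397722)) = -166361*(-1)/(2*397722) = -¼*(-12797/15297) = 12797/61188 ≈ 0.20914)
(-415799 + 169272)/(R - 69460) = (-415799 + 169272)/(12797/61188 - 69460) = -246527/(-4250105683/61188) = -246527*(-61188/4250105683) = 15084494076/4250105683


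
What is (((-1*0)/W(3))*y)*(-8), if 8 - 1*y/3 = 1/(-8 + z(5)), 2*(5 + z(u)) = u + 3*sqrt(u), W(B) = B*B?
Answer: 0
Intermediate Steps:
W(B) = B**2
z(u) = -5 + u/2 + 3*sqrt(u)/2 (z(u) = -5 + (u + 3*sqrt(u))/2 = -5 + (u/2 + 3*sqrt(u)/2) = -5 + u/2 + 3*sqrt(u)/2)
y = 24 - 3/(-21/2 + 3*sqrt(5)/2) (y = 24 - 3/(-8 + (-5 + (1/2)*5 + 3*sqrt(5)/2)) = 24 - 3/(-8 + (-5 + 5/2 + 3*sqrt(5)/2)) = 24 - 3/(-8 + (-5/2 + 3*sqrt(5)/2)) = 24 - 3/(-21/2 + 3*sqrt(5)/2) ≈ 24.420)
(((-1*0)/W(3))*y)*(-8) = (((-1*0)/(3**2))*(535/22 + sqrt(5)/22))*(-8) = ((0/9)*(535/22 + sqrt(5)/22))*(-8) = ((0*(1/9))*(535/22 + sqrt(5)/22))*(-8) = (0*(535/22 + sqrt(5)/22))*(-8) = 0*(-8) = 0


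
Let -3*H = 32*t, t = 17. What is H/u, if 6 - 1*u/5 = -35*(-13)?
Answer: 544/6735 ≈ 0.080772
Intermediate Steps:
H = -544/3 (H = -32*17/3 = -⅓*544 = -544/3 ≈ -181.33)
u = -2245 (u = 30 - (-175)*(-13) = 30 - 5*455 = 30 - 2275 = -2245)
H/u = -544/3/(-2245) = -544/3*(-1/2245) = 544/6735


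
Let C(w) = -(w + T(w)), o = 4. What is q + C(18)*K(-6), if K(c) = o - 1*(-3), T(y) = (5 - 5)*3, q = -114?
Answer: -240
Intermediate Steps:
T(y) = 0 (T(y) = 0*3 = 0)
C(w) = -w (C(w) = -(w + 0) = -w)
K(c) = 7 (K(c) = 4 - 1*(-3) = 4 + 3 = 7)
q + C(18)*K(-6) = -114 - 1*18*7 = -114 - 18*7 = -114 - 126 = -240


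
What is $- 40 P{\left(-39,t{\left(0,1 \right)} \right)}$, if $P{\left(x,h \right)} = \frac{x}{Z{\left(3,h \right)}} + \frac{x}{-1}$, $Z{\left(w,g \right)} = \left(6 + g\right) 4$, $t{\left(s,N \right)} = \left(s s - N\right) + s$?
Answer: $-1482$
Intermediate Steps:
$t{\left(s,N \right)} = s + s^{2} - N$ ($t{\left(s,N \right)} = \left(s^{2} - N\right) + s = s + s^{2} - N$)
$Z{\left(w,g \right)} = 24 + 4 g$
$P{\left(x,h \right)} = - x + \frac{x}{24 + 4 h}$ ($P{\left(x,h \right)} = \frac{x}{24 + 4 h} + \frac{x}{-1} = \frac{x}{24 + 4 h} + x \left(-1\right) = \frac{x}{24 + 4 h} - x = - x + \frac{x}{24 + 4 h}$)
$- 40 P{\left(-39,t{\left(0,1 \right)} \right)} = - 40 \left(\left(-1\right) \left(-39\right) - \frac{39}{24 + 4 \left(0 + 0^{2} - 1\right)}\right) = - 40 \left(39 - \frac{39}{24 + 4 \left(0 + 0 - 1\right)}\right) = - 40 \left(39 - \frac{39}{24 + 4 \left(-1\right)}\right) = - 40 \left(39 - \frac{39}{24 - 4}\right) = - 40 \left(39 - \frac{39}{20}\right) = \left(-40\right) \frac{741}{20} = -1482$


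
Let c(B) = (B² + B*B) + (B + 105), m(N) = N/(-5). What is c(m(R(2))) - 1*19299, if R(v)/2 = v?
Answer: -479838/25 ≈ -19194.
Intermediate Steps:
R(v) = 2*v
m(N) = -N/5 (m(N) = N*(-⅕) = -N/5)
c(B) = 105 + B + 2*B² (c(B) = (B² + B²) + (105 + B) = 2*B² + (105 + B) = 105 + B + 2*B²)
c(m(R(2))) - 1*19299 = (105 - 2*2/5 + 2*(-2*2/5)²) - 1*19299 = (105 - ⅕*4 + 2*(-⅕*4)²) - 19299 = (105 - ⅘ + 2*(-⅘)²) - 19299 = (105 - ⅘ + 2*(16/25)) - 19299 = (105 - ⅘ + 32/25) - 19299 = 2637/25 - 19299 = -479838/25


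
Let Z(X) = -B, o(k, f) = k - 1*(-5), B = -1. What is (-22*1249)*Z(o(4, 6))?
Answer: -27478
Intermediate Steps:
o(k, f) = 5 + k (o(k, f) = k + 5 = 5 + k)
Z(X) = 1 (Z(X) = -1*(-1) = 1)
(-22*1249)*Z(o(4, 6)) = -22*1249*1 = -27478*1 = -27478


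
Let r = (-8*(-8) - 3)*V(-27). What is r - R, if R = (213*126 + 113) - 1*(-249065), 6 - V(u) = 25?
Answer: -277175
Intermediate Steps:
V(u) = -19 (V(u) = 6 - 1*25 = 6 - 25 = -19)
R = 276016 (R = (26838 + 113) + 249065 = 26951 + 249065 = 276016)
r = -1159 (r = (-8*(-8) - 3)*(-19) = (64 - 3)*(-19) = 61*(-19) = -1159)
r - R = -1159 - 1*276016 = -1159 - 276016 = -277175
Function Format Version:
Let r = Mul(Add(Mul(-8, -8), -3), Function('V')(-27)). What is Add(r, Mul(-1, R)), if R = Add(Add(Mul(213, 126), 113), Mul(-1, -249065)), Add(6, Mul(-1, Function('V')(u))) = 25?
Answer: -277175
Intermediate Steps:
Function('V')(u) = -19 (Function('V')(u) = Add(6, Mul(-1, 25)) = Add(6, -25) = -19)
R = 276016 (R = Add(Add(26838, 113), 249065) = Add(26951, 249065) = 276016)
r = -1159 (r = Mul(Add(Mul(-8, -8), -3), -19) = Mul(Add(64, -3), -19) = Mul(61, -19) = -1159)
Add(r, Mul(-1, R)) = Add(-1159, Mul(-1, 276016)) = Add(-1159, -276016) = -277175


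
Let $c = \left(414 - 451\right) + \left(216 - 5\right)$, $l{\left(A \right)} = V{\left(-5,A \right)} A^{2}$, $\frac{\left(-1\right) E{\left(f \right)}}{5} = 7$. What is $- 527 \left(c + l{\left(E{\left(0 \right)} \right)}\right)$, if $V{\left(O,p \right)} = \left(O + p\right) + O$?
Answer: $28959177$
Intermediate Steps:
$V{\left(O,p \right)} = p + 2 O$
$E{\left(f \right)} = -35$ ($E{\left(f \right)} = \left(-5\right) 7 = -35$)
$l{\left(A \right)} = A^{2} \left(-10 + A\right)$ ($l{\left(A \right)} = \left(A + 2 \left(-5\right)\right) A^{2} = \left(A - 10\right) A^{2} = \left(-10 + A\right) A^{2} = A^{2} \left(-10 + A\right)$)
$c = 174$ ($c = -37 + 211 = 174$)
$- 527 \left(c + l{\left(E{\left(0 \right)} \right)}\right) = - 527 \left(174 + \left(-35\right)^{2} \left(-10 - 35\right)\right) = - 527 \left(174 + 1225 \left(-45\right)\right) = - 527 \left(174 - 55125\right) = \left(-527\right) \left(-54951\right) = 28959177$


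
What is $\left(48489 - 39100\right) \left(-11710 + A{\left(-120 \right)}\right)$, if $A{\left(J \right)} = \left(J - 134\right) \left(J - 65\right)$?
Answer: $331243920$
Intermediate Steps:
$A{\left(J \right)} = \left(-134 + J\right) \left(-65 + J\right)$
$\left(48489 - 39100\right) \left(-11710 + A{\left(-120 \right)}\right) = \left(48489 - 39100\right) \left(-11710 + \left(8710 + \left(-120\right)^{2} - -23880\right)\right) = 9389 \left(-11710 + \left(8710 + 14400 + 23880\right)\right) = 9389 \left(-11710 + 46990\right) = 9389 \cdot 35280 = 331243920$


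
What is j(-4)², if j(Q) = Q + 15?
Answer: 121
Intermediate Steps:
j(Q) = 15 + Q
j(-4)² = (15 - 4)² = 11² = 121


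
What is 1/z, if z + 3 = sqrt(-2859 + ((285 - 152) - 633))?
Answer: -3/3368 - I*sqrt(3359)/3368 ≈ -0.00089074 - 0.017208*I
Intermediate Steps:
z = -3 + I*sqrt(3359) (z = -3 + sqrt(-2859 + ((285 - 152) - 633)) = -3 + sqrt(-2859 + (133 - 633)) = -3 + sqrt(-2859 - 500) = -3 + sqrt(-3359) = -3 + I*sqrt(3359) ≈ -3.0 + 57.957*I)
1/z = 1/(-3 + I*sqrt(3359))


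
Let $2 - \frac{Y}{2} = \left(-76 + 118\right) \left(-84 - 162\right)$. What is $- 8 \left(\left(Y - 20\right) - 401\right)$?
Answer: $-161976$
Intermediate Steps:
$Y = 20668$ ($Y = 4 - 2 \left(-76 + 118\right) \left(-84 - 162\right) = 4 - 2 \cdot 42 \left(-246\right) = 4 - -20664 = 4 + 20664 = 20668$)
$- 8 \left(\left(Y - 20\right) - 401\right) = - 8 \left(\left(20668 - 20\right) - 401\right) = - 8 \left(20648 - 401\right) = \left(-8\right) 20247 = -161976$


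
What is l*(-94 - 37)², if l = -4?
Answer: -68644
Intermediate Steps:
l*(-94 - 37)² = -4*(-94 - 37)² = -4*(-131)² = -4*17161 = -68644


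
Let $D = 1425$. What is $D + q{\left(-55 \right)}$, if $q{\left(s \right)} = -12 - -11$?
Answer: $1424$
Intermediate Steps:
$q{\left(s \right)} = -1$ ($q{\left(s \right)} = -12 + 11 = -1$)
$D + q{\left(-55 \right)} = 1425 - 1 = 1424$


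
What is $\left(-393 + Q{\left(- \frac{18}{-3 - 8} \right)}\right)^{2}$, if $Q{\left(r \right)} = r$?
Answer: $\frac{18533025}{121} \approx 1.5317 \cdot 10^{5}$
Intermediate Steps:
$\left(-393 + Q{\left(- \frac{18}{-3 - 8} \right)}\right)^{2} = \left(-393 - \frac{18}{-3 - 8}\right)^{2} = \left(-393 - \frac{18}{-11}\right)^{2} = \left(-393 - - \frac{18}{11}\right)^{2} = \left(-393 + \frac{18}{11}\right)^{2} = \left(- \frac{4305}{11}\right)^{2} = \frac{18533025}{121}$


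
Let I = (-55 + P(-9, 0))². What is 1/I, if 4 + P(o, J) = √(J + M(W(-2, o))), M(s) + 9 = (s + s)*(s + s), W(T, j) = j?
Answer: (59 - 3*√35)⁻² ≈ 0.00058764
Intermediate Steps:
M(s) = -9 + 4*s² (M(s) = -9 + (s + s)*(s + s) = -9 + (2*s)*(2*s) = -9 + 4*s²)
P(o, J) = -4 + √(-9 + J + 4*o²) (P(o, J) = -4 + √(J + (-9 + 4*o²)) = -4 + √(-9 + J + 4*o²))
I = (-59 + 3*√35)² (I = (-55 + (-4 + √(-9 + 0 + 4*(-9)²)))² = (-55 + (-4 + √(-9 + 0 + 4*81)))² = (-55 + (-4 + √(-9 + 0 + 324)))² = (-55 + (-4 + √315))² = (-55 + (-4 + 3*√35))² = (-59 + 3*√35)² ≈ 1701.7)
1/I = 1/(3796 - 354*√35)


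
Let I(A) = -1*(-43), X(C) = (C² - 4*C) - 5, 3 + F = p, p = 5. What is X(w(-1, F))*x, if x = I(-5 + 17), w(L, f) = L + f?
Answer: -344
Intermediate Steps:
F = 2 (F = -3 + 5 = 2)
X(C) = -5 + C² - 4*C
I(A) = 43
x = 43
X(w(-1, F))*x = (-5 + (-1 + 2)² - 4*(-1 + 2))*43 = (-5 + 1² - 4*1)*43 = (-5 + 1 - 4)*43 = -8*43 = -344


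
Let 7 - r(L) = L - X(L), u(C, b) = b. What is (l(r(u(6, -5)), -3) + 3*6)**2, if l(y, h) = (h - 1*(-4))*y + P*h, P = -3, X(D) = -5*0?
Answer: 1521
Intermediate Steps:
X(D) = 0
r(L) = 7 - L (r(L) = 7 - (L - 1*0) = 7 - (L + 0) = 7 - L)
l(y, h) = -3*h + y*(4 + h) (l(y, h) = (h - 1*(-4))*y - 3*h = (h + 4)*y - 3*h = (4 + h)*y - 3*h = y*(4 + h) - 3*h = -3*h + y*(4 + h))
(l(r(u(6, -5)), -3) + 3*6)**2 = ((-3*(-3) + 4*(7 - 1*(-5)) - 3*(7 - 1*(-5))) + 3*6)**2 = ((9 + 4*(7 + 5) - 3*(7 + 5)) + 18)**2 = ((9 + 4*12 - 3*12) + 18)**2 = ((9 + 48 - 36) + 18)**2 = (21 + 18)**2 = 39**2 = 1521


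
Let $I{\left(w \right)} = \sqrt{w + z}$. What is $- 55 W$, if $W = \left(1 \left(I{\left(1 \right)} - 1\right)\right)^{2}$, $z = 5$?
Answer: $-385 + 110 \sqrt{6} \approx -115.56$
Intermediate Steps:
$I{\left(w \right)} = \sqrt{5 + w}$ ($I{\left(w \right)} = \sqrt{w + 5} = \sqrt{5 + w}$)
$W = \left(-1 + \sqrt{6}\right)^{2}$ ($W = \left(1 \left(\sqrt{5 + 1} - 1\right)\right)^{2} = \left(1 \left(\sqrt{6} - 1\right)\right)^{2} = \left(1 \left(-1 + \sqrt{6}\right)\right)^{2} = \left(-1 + \sqrt{6}\right)^{2} \approx 2.101$)
$- 55 W = - 55 \left(1 - \sqrt{6}\right)^{2}$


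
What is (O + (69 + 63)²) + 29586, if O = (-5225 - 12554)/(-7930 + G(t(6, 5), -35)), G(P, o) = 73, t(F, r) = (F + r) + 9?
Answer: 369375349/7857 ≈ 47012.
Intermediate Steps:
t(F, r) = 9 + F + r
O = 17779/7857 (O = (-5225 - 12554)/(-7930 + 73) = -17779/(-7857) = -17779*(-1/7857) = 17779/7857 ≈ 2.2628)
(O + (69 + 63)²) + 29586 = (17779/7857 + (69 + 63)²) + 29586 = (17779/7857 + 132²) + 29586 = (17779/7857 + 17424) + 29586 = 136918147/7857 + 29586 = 369375349/7857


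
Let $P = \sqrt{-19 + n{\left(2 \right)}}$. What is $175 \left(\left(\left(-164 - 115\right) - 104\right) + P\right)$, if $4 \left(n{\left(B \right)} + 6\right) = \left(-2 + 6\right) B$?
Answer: $-67025 + 175 i \sqrt{23} \approx -67025.0 + 839.27 i$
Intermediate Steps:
$n{\left(B \right)} = -6 + B$ ($n{\left(B \right)} = -6 + \frac{\left(-2 + 6\right) B}{4} = -6 + \frac{4 B}{4} = -6 + B$)
$P = i \sqrt{23}$ ($P = \sqrt{-19 + \left(-6 + 2\right)} = \sqrt{-19 - 4} = \sqrt{-23} = i \sqrt{23} \approx 4.7958 i$)
$175 \left(\left(\left(-164 - 115\right) - 104\right) + P\right) = 175 \left(\left(\left(-164 - 115\right) - 104\right) + i \sqrt{23}\right) = 175 \left(\left(-279 - 104\right) + i \sqrt{23}\right) = 175 \left(-383 + i \sqrt{23}\right) = -67025 + 175 i \sqrt{23}$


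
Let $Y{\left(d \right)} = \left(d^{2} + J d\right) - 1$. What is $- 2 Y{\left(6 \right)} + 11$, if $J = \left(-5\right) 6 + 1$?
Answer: $289$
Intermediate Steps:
$J = -29$ ($J = -30 + 1 = -29$)
$Y{\left(d \right)} = -1 + d^{2} - 29 d$ ($Y{\left(d \right)} = \left(d^{2} - 29 d\right) - 1 = -1 + d^{2} - 29 d$)
$- 2 Y{\left(6 \right)} + 11 = - 2 \left(-1 + 6^{2} - 174\right) + 11 = - 2 \left(-1 + 36 - 174\right) + 11 = \left(-2\right) \left(-139\right) + 11 = 278 + 11 = 289$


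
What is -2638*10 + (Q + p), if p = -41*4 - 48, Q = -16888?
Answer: -43480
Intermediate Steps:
p = -212 (p = -164 - 48 = -212)
-2638*10 + (Q + p) = -2638*10 + (-16888 - 212) = -26380 - 17100 = -43480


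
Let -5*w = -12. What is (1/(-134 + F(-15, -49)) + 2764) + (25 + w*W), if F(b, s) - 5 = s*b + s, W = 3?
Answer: 7787422/2785 ≈ 2796.2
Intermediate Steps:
w = 12/5 (w = -1/5*(-12) = 12/5 ≈ 2.4000)
F(b, s) = 5 + s + b*s (F(b, s) = 5 + (s*b + s) = 5 + (b*s + s) = 5 + (s + b*s) = 5 + s + b*s)
(1/(-134 + F(-15, -49)) + 2764) + (25 + w*W) = (1/(-134 + (5 - 49 - 15*(-49))) + 2764) + (25 + (12/5)*3) = (1/(-134 + (5 - 49 + 735)) + 2764) + (25 + 36/5) = (1/(-134 + 691) + 2764) + 161/5 = (1/557 + 2764) + 161/5 = 1539549/557 + 161/5 = 7787422/2785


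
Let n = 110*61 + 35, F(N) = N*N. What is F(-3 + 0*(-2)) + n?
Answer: 6754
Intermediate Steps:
F(N) = N**2
n = 6745 (n = 6710 + 35 = 6745)
F(-3 + 0*(-2)) + n = (-3 + 0*(-2))**2 + 6745 = (-3 + 0)**2 + 6745 = (-3)**2 + 6745 = 9 + 6745 = 6754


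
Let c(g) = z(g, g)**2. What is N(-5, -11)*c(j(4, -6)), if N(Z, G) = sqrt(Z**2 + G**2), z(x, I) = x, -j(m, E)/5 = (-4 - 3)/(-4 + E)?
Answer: 49*sqrt(146)/4 ≈ 148.02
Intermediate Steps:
j(m, E) = 35/(-4 + E) (j(m, E) = -5*(-4 - 3)/(-4 + E) = -(-35)/(-4 + E) = 35/(-4 + E))
N(Z, G) = sqrt(G**2 + Z**2)
c(g) = g**2
N(-5, -11)*c(j(4, -6)) = sqrt((-11)**2 + (-5)**2)*(35/(-4 - 6))**2 = sqrt(121 + 25)*(35/(-10))**2 = sqrt(146)*(35*(-1/10))**2 = sqrt(146)*(-7/2)**2 = sqrt(146)*(49/4) = 49*sqrt(146)/4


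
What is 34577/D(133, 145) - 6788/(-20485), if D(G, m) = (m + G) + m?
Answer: 711181169/8665155 ≈ 82.074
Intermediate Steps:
D(G, m) = G + 2*m (D(G, m) = (G + m) + m = G + 2*m)
34577/D(133, 145) - 6788/(-20485) = 34577/(133 + 2*145) - 6788/(-20485) = 34577/(133 + 290) - 6788*(-1/20485) = 34577/423 + 6788/20485 = 711181169/8665155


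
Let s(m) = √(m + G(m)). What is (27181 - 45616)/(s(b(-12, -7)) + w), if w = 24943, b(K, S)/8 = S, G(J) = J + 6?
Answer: -91964841/124430671 + 3687*I*√106/124430671 ≈ -0.73909 + 0.00030507*I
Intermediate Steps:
G(J) = 6 + J
b(K, S) = 8*S
s(m) = √(6 + 2*m) (s(m) = √(m + (6 + m)) = √(6 + 2*m))
(27181 - 45616)/(s(b(-12, -7)) + w) = (27181 - 45616)/(√(6 + 2*(8*(-7))) + 24943) = -18435/(√(6 + 2*(-56)) + 24943) = -18435/(√(6 - 112) + 24943) = -18435/(√(-106) + 24943) = -18435/(I*√106 + 24943) = -18435/(24943 + I*√106)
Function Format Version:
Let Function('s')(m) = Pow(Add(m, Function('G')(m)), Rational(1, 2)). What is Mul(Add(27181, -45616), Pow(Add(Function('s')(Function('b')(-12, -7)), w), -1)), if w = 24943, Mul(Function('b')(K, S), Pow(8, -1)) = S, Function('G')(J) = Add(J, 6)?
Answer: Add(Rational(-91964841, 124430671), Mul(Rational(3687, 124430671), I, Pow(106, Rational(1, 2)))) ≈ Add(-0.73909, Mul(0.00030507, I))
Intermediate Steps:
Function('G')(J) = Add(6, J)
Function('b')(K, S) = Mul(8, S)
Function('s')(m) = Pow(Add(6, Mul(2, m)), Rational(1, 2)) (Function('s')(m) = Pow(Add(m, Add(6, m)), Rational(1, 2)) = Pow(Add(6, Mul(2, m)), Rational(1, 2)))
Mul(Add(27181, -45616), Pow(Add(Function('s')(Function('b')(-12, -7)), w), -1)) = Mul(Add(27181, -45616), Pow(Add(Pow(Add(6, Mul(2, Mul(8, -7))), Rational(1, 2)), 24943), -1)) = Mul(-18435, Pow(Add(Pow(Add(6, Mul(2, -56)), Rational(1, 2)), 24943), -1)) = Mul(-18435, Pow(Add(Pow(Add(6, -112), Rational(1, 2)), 24943), -1)) = Mul(-18435, Pow(Add(Pow(-106, Rational(1, 2)), 24943), -1)) = Mul(-18435, Pow(Add(Mul(I, Pow(106, Rational(1, 2))), 24943), -1)) = Mul(-18435, Pow(Add(24943, Mul(I, Pow(106, Rational(1, 2)))), -1))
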